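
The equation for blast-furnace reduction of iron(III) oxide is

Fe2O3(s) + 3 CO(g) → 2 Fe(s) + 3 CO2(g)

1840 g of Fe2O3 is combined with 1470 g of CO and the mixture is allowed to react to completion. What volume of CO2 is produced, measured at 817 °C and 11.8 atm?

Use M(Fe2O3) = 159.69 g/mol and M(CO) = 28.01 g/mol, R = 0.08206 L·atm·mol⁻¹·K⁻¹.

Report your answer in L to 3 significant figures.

n(Fe2O3) = 1840 / 159.69 = 11.52 mol
n(CO) = 1470 / 28.01 = 52.48 mol
For 11.52 mol Fe2O3, stoichiometry requires (3/1) × 11.52 = 34.56 mol CO; 52.48 mol is available, so Fe2O3 is limiting.
n(CO2) = (3/1) × 11.52 = 34.56 mol
V(CO2) = nRT/P = 34.56 × 0.08206 × 1090.15 / 11.8 = 262.0 L

262 L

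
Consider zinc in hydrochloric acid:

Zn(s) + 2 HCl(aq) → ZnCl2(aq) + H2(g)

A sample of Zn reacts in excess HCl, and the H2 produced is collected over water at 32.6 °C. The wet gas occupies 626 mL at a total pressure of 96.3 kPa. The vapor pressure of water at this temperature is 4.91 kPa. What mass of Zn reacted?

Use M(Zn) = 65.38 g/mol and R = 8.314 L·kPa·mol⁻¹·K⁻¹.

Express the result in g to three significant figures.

P(H2) = 96.3 − 4.91 = 91.39 kPa
n(H2) = PV/RT = (91.39 × 0.6260) / (8.314 × 305.75) = 0.02251 mol
n(Zn) = (1/1) × 0.02251 = 0.02251 mol
m(Zn) = 0.02251 × 65.38 = 1.472 g

1.47 g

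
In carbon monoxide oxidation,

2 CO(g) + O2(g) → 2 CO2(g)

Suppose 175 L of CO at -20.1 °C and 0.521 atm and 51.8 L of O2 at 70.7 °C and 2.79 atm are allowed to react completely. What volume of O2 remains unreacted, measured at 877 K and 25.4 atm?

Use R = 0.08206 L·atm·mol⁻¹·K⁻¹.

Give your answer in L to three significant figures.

8.29 L

n(CO) = PV/RT = (0.521 × 175) / (0.08206 × 253.05) = 4.391 mol
n(O2) = PV/RT = (2.79 × 51.8) / (0.08206 × 343.85) = 5.122 mol
For 4.391 mol CO, stoichiometry requires (1/2) × 4.391 = 2.196 mol O2; 5.122 mol is available, so CO is limiting.
n(O2) consumed = (1/2) × 4.391 = 2.196 mol; remaining = 5.122 − 2.196 = 2.926 mol
V(O2) = nRT/P = 2.926 × 0.08206 × 877 / 25.4 = 8.290 L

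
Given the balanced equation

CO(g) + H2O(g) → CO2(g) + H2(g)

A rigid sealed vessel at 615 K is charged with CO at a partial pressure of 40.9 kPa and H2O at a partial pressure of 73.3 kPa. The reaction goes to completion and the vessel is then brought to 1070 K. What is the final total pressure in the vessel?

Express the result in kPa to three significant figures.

199 kPa

With V and T fixed, P_i ∝ n_i, so the mole ratios apply directly to partial pressures at 615 K.
P(H2O) required for 40.9 kPa of CO = (1/1) × 40.9 = 40.90 kPa; available 73.3 kPa, so CO is limiting.
P(H2O) remaining = 73.3 − (1/1) × 40.9 = 32.40 kPa
P(gaseous products) = (1+1)/1 × 40.9 = 81.80 kPa
P_total at 615 K = 32.40 + 81.80 = 114.2 kPa
Scaling to 1070 K: P = 114.2 × 1070/615 = 198.7 kPa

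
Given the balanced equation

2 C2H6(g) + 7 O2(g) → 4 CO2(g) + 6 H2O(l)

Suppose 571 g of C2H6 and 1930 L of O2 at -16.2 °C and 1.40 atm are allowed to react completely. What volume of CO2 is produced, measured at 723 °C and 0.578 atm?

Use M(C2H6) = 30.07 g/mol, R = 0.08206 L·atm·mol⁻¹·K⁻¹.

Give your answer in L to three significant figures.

5370 L

n(C2H6) = 571 / 30.07 = 18.99 mol
n(O2) = PV/RT = (1.40 × 1930) / (0.08206 × 256.95) = 128.1 mol
For 18.99 mol C2H6, stoichiometry requires (7/2) × 18.99 = 66.46 mol O2; 128.1 mol is available, so C2H6 is limiting.
n(CO2) = (4/2) × 18.99 = 37.98 mol
V(CO2) = nRT/P = 37.98 × 0.08206 × 996.15 / 0.578 = 5371 L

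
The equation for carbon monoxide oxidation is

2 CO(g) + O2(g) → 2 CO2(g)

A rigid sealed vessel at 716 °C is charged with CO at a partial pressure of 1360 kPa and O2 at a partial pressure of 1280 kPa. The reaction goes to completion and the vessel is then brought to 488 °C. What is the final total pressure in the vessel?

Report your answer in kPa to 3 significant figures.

1510 kPa

Because the vessel is rigid and T is held at 716 °C, work the stoichiometry in partial pressures (P_i = n_iRT/V).
P(O2) required for 1360 kPa of CO = (1/2) × 1360 = 680.0 kPa; available 1280 kPa, so CO is limiting.
P(O2) remaining = 1280 − (1/2) × 1360 = 600.0 kPa
P(gaseous products) = (2)/2 × 1360 = 1360 kPa
P_total at 716 °C = 600.0 + 1360 = 1960 kPa
Scaling to 488 °C: P = 1960 × 761.15/989.15 = 1508 kPa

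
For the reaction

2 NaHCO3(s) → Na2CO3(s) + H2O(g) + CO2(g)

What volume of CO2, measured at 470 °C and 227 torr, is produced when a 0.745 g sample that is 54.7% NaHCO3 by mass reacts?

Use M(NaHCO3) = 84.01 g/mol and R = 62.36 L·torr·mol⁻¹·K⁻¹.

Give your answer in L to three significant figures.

0.495 L

mass of NaHCO3 = 0.745 × 54.7/100 = 0.4075 g
n(NaHCO3) = 0.4075 / 84.01 = 0.004851 mol
n(CO2) = (1/2) × 0.004851 = 0.002426 mol
V = nRT/P = 0.002426 × 62.36 × 743.15 / 227 = 0.4953 L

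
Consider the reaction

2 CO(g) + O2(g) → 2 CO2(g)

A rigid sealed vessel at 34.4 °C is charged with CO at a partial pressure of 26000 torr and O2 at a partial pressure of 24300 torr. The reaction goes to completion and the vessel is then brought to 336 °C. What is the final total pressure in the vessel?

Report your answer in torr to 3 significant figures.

73900 torr

With V and T fixed, P_i ∝ n_i, so the mole ratios apply directly to partial pressures at 34.4 °C.
P(O2) required for 26000 torr of CO = (1/2) × 26000 = 13000 torr; available 24300 torr, so CO is limiting.
P(O2) remaining = 24300 − (1/2) × 26000 = 11300 torr
P(gaseous products) = (2)/2 × 26000 = 26000 torr
P_total at 34.4 °C = 11300 + 26000 = 37300 torr
Scaling to 336 °C: P = 37300 × 609.15/307.55 = 73880 torr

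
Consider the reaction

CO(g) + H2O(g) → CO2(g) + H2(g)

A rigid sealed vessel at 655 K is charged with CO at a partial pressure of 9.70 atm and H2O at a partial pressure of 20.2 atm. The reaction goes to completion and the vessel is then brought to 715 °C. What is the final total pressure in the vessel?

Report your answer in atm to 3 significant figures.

With V and T fixed, P_i ∝ n_i, so the mole ratios apply directly to partial pressures at 655 K.
P(H2O) required for 9.70 atm of CO = (1/1) × 9.70 = 9.700 atm; available 20.2 atm, so CO is limiting.
P(H2O) remaining = 20.2 − (1/1) × 9.70 = 10.50 atm
P(gaseous products) = (1+1)/1 × 9.70 = 19.40 atm
P_total at 655 K = 10.50 + 19.40 = 29.90 atm
Scaling to 715 °C: P = 29.90 × 988.15/655 = 45.11 atm

45.1 atm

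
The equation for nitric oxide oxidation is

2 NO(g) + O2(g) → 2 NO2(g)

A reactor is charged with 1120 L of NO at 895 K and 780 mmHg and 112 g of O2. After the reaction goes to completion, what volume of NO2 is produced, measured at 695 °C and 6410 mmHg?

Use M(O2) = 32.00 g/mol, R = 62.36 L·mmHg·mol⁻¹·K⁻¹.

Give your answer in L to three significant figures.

65.9 L

n(NO) = PV/RT = (780 × 1120) / (62.36 × 895) = 15.65 mol
n(O2) = 112 / 32.00 = 3.500 mol
For 15.65 mol NO, stoichiometry requires (1/2) × 15.65 = 7.825 mol O2; 3.500 mol is available, so O2 is limiting.
n(NO2) = (2/1) × 3.500 = 7.000 mol
V(NO2) = nRT/P = 7.000 × 62.36 × 968.15 / 6410 = 65.93 L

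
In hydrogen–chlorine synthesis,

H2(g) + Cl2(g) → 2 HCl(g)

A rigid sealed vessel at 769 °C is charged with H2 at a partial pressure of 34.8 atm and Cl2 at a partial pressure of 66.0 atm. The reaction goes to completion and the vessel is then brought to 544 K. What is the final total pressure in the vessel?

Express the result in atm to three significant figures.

With V and T fixed, P_i ∝ n_i, so the mole ratios apply directly to partial pressures at 769 °C.
P(Cl2) required for 34.8 atm of H2 = (1/1) × 34.8 = 34.80 atm; available 66.0 atm, so H2 is limiting.
P(Cl2) remaining = 66.0 − (1/1) × 34.8 = 31.20 atm
P(gaseous products) = (2)/1 × 34.8 = 69.60 atm
P_total at 769 °C = 31.20 + 69.60 = 100.8 atm
Scaling to 544 K: P = 100.8 × 544/1042.15 = 52.62 atm

52.6 atm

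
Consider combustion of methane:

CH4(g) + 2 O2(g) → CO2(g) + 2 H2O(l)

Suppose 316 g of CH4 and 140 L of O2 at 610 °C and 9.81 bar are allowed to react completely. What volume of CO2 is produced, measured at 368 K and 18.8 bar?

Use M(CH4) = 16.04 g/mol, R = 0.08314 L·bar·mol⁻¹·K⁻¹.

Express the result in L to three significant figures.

n(CH4) = 316 / 16.04 = 19.70 mol
n(O2) = PV/RT = (9.81 × 140) / (0.08314 × 883.15) = 18.70 mol
For 19.70 mol CH4, stoichiometry requires (2/1) × 19.70 = 39.40 mol O2; 18.70 mol is available, so O2 is limiting.
n(CO2) = (1/2) × 18.70 = 9.350 mol
V(CO2) = nRT/P = 9.350 × 0.08314 × 368 / 18.8 = 15.22 L

15.2 L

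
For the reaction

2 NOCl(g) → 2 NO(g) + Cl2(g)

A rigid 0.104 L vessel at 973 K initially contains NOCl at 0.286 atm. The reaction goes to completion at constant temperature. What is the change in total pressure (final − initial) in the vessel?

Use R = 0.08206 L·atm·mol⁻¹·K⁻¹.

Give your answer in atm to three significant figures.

Since T and V are fixed, P_final/P_initial = n_final/n_initial = 3/2.
P_final = (3/2) × 0.286 = 0.4290 atm; ΔP = 0.4290 − 0.286 = 0.1430 atm

0.143 atm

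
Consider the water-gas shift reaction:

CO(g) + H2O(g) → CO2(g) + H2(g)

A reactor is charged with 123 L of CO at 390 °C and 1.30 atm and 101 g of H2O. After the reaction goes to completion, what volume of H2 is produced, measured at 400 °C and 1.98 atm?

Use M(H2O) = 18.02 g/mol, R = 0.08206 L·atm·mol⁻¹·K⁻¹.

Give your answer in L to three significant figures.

82.0 L

n(CO) = PV/RT = (1.30 × 123) / (0.08206 × 663.15) = 2.938 mol
n(H2O) = 101 / 18.02 = 5.605 mol
For 2.938 mol CO, stoichiometry requires (1/1) × 2.938 = 2.938 mol H2O; 5.605 mol is available, so CO is limiting.
n(H2) = (1/1) × 2.938 = 2.938 mol
V(H2) = nRT/P = 2.938 × 0.08206 × 673.15 / 1.98 = 81.97 L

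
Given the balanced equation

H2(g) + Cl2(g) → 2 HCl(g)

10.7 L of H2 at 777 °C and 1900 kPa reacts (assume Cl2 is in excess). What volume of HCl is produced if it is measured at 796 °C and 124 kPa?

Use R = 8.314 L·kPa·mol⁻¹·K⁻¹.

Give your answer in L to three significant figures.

n(H2) = PV/RT = (1900 × 10.7) / (8.314 × 1050.15) = 2.328 mol
n(HCl) = (2/1) × 2.328 = 4.656 mol
V = nRT/P = 4.656 × 8.314 × 1069.15 / 124 = 333.8 L

334 L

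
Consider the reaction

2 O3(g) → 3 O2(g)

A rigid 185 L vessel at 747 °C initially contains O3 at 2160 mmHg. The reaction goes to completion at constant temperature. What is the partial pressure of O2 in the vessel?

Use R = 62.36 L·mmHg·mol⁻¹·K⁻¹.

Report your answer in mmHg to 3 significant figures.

n(O3)₀ = PV/RT = (2160 × 185) / (62.36 × 1020.15) = 6.281 mol
n(O2) = (3/2) × 6.281 = 9.421 mol
P(O2) = nRT/V = 9.421 × 62.36 × 1020.15 / 185 = 3240 mmHg

3240 mmHg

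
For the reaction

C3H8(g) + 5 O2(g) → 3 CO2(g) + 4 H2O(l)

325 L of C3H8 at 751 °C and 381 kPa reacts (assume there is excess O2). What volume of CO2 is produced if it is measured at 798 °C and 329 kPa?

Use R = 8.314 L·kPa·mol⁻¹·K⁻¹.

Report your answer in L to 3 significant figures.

n(C3H8) = PV/RT = (381 × 325) / (8.314 × 1024.15) = 14.54 mol
n(CO2) = (3/1) × 14.54 = 43.62 mol
V = nRT/P = 43.62 × 8.314 × 1071.15 / 329 = 1181 L

1180 L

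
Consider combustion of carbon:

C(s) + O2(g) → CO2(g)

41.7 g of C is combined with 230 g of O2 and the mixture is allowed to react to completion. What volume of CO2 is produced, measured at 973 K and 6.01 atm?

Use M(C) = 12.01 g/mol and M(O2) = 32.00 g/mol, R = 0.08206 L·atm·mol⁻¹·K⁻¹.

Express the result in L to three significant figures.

46.1 L

n(C) = 41.7 / 12.01 = 3.472 mol
n(O2) = 230 / 32.00 = 7.188 mol
For 3.472 mol C, stoichiometry requires (1/1) × 3.472 = 3.472 mol O2; 7.188 mol is available, so C is limiting.
n(CO2) = (1/1) × 3.472 = 3.472 mol
V(CO2) = nRT/P = 3.472 × 0.08206 × 973 / 6.01 = 46.13 L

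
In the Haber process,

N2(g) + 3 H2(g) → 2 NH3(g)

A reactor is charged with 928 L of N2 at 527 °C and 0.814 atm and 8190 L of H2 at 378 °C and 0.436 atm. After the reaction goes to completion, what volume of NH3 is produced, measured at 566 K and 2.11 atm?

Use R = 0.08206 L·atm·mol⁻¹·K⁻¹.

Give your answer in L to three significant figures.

n(N2) = PV/RT = (0.814 × 928) / (0.08206 × 800.15) = 11.50 mol
n(H2) = PV/RT = (0.436 × 8190) / (0.08206 × 651.15) = 66.83 mol
For 11.50 mol N2, stoichiometry requires (3/1) × 11.50 = 34.50 mol H2; 66.83 mol is available, so N2 is limiting.
n(NH3) = (2/1) × 11.50 = 23.00 mol
V(NH3) = nRT/P = 23.00 × 0.08206 × 566 / 2.11 = 506.3 L

506 L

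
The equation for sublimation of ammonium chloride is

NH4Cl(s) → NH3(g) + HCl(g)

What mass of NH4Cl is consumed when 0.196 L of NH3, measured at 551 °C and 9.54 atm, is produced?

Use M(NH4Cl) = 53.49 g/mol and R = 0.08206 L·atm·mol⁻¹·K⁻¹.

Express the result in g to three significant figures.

1.48 g

n(NH3) = PV/RT = (9.54 × 0.196) / (0.08206 × 824.15) = 0.02765 mol
n(NH4Cl) = (1/1) × 0.02765 = 0.02765 mol
m(NH4Cl) = 0.02765 × 53.49 = 1.479 g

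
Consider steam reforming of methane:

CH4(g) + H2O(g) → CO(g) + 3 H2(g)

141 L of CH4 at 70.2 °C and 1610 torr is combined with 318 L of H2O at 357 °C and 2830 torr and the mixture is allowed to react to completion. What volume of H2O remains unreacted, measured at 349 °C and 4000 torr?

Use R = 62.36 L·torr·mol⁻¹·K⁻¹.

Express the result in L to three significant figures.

119 L

n(CH4) = PV/RT = (1610 × 141) / (62.36 × 343.35) = 10.60 mol
n(H2O) = PV/RT = (2830 × 318) / (62.36 × 630.15) = 22.90 mol
For 10.60 mol CH4, stoichiometry requires (1/1) × 10.60 = 10.60 mol H2O; 22.90 mol is available, so CH4 is limiting.
n(H2O) consumed = (1/1) × 10.60 = 10.60 mol; remaining = 22.90 − 10.60 = 12.30 mol
V(H2O) = nRT/P = 12.30 × 62.36 × 622.15 / 4000 = 119.3 L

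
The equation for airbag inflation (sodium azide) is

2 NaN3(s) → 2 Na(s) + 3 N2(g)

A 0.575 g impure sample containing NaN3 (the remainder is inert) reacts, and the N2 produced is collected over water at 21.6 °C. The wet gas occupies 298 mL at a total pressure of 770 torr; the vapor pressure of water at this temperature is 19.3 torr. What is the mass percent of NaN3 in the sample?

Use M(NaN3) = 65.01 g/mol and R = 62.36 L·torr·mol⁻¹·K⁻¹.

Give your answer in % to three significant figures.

91.7 %

P(N2) = 770 − 19.3 = 750.7 torr
n(N2) = PV/RT = (750.7 × 0.2980) / (62.36 × 294.75) = 0.01217 mol
n(NaN3) = (2/3) × 0.01217 = 0.008113 mol
m(NaN3) = 0.008113 × 65.01 = 0.5274 g
%NaN3 = 0.5274 / 0.575 × 100 = 91.72%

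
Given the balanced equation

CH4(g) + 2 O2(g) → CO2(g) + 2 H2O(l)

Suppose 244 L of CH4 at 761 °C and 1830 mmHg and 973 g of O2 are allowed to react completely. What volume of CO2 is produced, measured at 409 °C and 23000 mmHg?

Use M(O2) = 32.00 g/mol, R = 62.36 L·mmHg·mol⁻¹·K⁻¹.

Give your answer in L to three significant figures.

12.8 L

n(CH4) = PV/RT = (1830 × 244) / (62.36 × 1034.15) = 6.924 mol
n(O2) = 973 / 32.00 = 30.41 mol
For 6.924 mol CH4, stoichiometry requires (2/1) × 6.924 = 13.85 mol O2; 30.41 mol is available, so CH4 is limiting.
n(CO2) = (1/1) × 6.924 = 6.924 mol
V(CO2) = nRT/P = 6.924 × 62.36 × 682.15 / 23000 = 12.81 L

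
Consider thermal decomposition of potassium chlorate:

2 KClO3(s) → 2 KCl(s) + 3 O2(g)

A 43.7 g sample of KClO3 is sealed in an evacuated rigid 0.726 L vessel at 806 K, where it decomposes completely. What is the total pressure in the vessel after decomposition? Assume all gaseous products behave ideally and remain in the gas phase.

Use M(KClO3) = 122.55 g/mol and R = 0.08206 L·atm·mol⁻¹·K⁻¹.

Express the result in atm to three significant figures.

n(KClO3) = 43.7 / 122.55 = 0.3566 mol
n(gas produced) = (3/2) × 0.3566 = 0.5349 mol
P = nRT/V = 0.5349 × 0.08206 × 806 / 0.726 = 48.73 atm

48.7 atm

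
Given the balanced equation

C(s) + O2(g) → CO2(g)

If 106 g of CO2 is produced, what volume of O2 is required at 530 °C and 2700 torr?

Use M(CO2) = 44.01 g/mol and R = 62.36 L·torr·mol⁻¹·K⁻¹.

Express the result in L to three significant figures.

n(CO2) = 106.0 / 44.01 = 2.409 mol
n(O2) = (1/1) × 2.409 = 2.409 mol
V = nRT/P = 2.409 × 62.36 × 803.15 / 2700 = 44.69 L

44.7 L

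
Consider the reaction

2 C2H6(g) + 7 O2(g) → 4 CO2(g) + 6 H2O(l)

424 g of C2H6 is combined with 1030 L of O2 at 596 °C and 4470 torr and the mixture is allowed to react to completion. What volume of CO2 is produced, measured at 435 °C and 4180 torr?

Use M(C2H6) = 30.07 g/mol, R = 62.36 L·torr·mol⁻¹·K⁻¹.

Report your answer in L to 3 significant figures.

n(C2H6) = 424 / 30.07 = 14.10 mol
n(O2) = PV/RT = (4470 × 1030) / (62.36 × 869.15) = 84.95 mol
For 14.10 mol C2H6, stoichiometry requires (7/2) × 14.10 = 49.35 mol O2; 84.95 mol is available, so C2H6 is limiting.
n(CO2) = (4/2) × 14.10 = 28.20 mol
V(CO2) = nRT/P = 28.20 × 62.36 × 708.15 / 4180 = 297.9 L

298 L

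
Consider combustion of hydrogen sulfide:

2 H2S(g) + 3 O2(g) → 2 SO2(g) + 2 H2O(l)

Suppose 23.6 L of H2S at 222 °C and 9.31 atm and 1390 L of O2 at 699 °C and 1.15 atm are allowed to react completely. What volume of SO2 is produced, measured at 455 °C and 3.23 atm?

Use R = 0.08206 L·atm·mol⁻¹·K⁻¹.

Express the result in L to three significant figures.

100 L

n(H2S) = PV/RT = (9.31 × 23.6) / (0.08206 × 495.15) = 5.407 mol
n(O2) = PV/RT = (1.15 × 1390) / (0.08206 × 972.15) = 20.04 mol
For 5.407 mol H2S, stoichiometry requires (3/2) × 5.407 = 8.111 mol O2; 20.04 mol is available, so H2S is limiting.
n(SO2) = (2/2) × 5.407 = 5.407 mol
V(SO2) = nRT/P = 5.407 × 0.08206 × 728.15 / 3.23 = 100.0 L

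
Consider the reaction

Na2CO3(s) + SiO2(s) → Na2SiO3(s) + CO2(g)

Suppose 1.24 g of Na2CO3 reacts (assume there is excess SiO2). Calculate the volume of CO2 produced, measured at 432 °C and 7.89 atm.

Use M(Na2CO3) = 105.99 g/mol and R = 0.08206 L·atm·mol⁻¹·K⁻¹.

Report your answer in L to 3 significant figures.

n(Na2CO3) = 1.240 / 105.99 = 0.01170 mol
n(CO2) = (1/1) × 0.01170 = 0.01170 mol
V = nRT/P = 0.01170 × 0.08206 × 705.15 / 7.89 = 0.08581 L

0.0858 L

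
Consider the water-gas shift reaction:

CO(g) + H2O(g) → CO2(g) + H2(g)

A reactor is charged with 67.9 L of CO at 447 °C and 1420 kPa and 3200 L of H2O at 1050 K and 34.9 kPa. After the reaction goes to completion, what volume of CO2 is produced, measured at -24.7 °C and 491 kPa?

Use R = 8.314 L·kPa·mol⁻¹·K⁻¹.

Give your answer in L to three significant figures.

n(CO) = PV/RT = (1420 × 67.9) / (8.314 × 720.15) = 16.10 mol
n(H2O) = PV/RT = (34.9 × 3200) / (8.314 × 1050) = 12.79 mol
For 16.10 mol CO, stoichiometry requires (1/1) × 16.10 = 16.10 mol H2O; 12.79 mol is available, so H2O is limiting.
n(CO2) = (1/1) × 12.79 = 12.79 mol
V(CO2) = nRT/P = 12.79 × 8.314 × 248.45 / 491 = 53.81 L

53.8 L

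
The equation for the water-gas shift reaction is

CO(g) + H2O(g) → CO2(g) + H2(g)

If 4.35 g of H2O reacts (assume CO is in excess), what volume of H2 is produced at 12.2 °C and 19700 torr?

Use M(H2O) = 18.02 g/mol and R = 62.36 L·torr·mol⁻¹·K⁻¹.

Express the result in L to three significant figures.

0.218 L

n(H2O) = 4.350 / 18.02 = 0.2414 mol
n(H2) = (1/1) × 0.2414 = 0.2414 mol
V = nRT/P = 0.2414 × 62.36 × 285.35 / 19700 = 0.2180 L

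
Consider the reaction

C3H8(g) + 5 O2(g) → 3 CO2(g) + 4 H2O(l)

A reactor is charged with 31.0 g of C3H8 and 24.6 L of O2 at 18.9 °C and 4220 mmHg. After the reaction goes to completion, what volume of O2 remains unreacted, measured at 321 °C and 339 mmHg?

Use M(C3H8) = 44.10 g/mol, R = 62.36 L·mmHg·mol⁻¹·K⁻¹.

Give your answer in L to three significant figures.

239 L

n(C3H8) = 31.0 / 44.10 = 0.7029 mol
n(O2) = PV/RT = (4220 × 24.6) / (62.36 × 292.05) = 5.700 mol
For 0.7029 mol C3H8, stoichiometry requires (5/1) × 0.7029 = 3.514 mol O2; 5.700 mol is available, so C3H8 is limiting.
n(O2) consumed = (5/1) × 0.7029 = 3.514 mol; remaining = 5.700 − 3.514 = 2.186 mol
V(O2) = nRT/P = 2.186 × 62.36 × 594.15 / 339 = 238.9 L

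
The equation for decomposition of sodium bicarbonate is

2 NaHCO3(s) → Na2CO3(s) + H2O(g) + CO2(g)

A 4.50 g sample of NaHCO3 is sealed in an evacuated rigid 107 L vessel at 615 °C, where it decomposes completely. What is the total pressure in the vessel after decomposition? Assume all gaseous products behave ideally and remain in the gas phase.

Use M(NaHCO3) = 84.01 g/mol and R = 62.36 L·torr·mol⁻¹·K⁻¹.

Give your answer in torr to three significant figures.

27.7 torr

n(NaHCO3) = 4.50 / 84.01 = 0.05357 mol
n(gas produced) = (2/2) × 0.05357 = 0.05357 mol
P = nRT/V = 0.05357 × 62.36 × 888.15 / 107 = 27.73 torr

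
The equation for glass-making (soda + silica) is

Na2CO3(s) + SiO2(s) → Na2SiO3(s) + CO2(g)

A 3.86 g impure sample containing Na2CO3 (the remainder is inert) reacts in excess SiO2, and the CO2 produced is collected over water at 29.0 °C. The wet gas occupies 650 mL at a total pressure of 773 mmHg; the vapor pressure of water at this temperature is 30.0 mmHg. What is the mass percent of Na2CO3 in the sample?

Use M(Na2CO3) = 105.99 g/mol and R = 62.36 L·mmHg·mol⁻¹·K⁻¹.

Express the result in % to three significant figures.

70.4 %

P(CO2) = 773 − 30.0 = 743.0 mmHg
n(CO2) = PV/RT = (743.0 × 0.6500) / (62.36 × 302.15) = 0.02563 mol
n(Na2CO3) = (1/1) × 0.02563 = 0.02563 mol
m(Na2CO3) = 0.02563 × 105.99 = 2.717 g
%Na2CO3 = 2.717 / 3.86 × 100 = 70.39%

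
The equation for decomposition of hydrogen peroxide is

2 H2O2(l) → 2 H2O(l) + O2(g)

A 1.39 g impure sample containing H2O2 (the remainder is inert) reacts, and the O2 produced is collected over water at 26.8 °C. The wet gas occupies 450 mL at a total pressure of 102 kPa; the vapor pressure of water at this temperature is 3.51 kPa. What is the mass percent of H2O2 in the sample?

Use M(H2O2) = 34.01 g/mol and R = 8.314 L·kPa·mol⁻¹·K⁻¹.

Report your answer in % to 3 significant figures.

87.0 %

P(O2) = 102 − 3.51 = 98.49 kPa
n(O2) = PV/RT = (98.49 × 0.4500) / (8.314 × 299.95) = 0.01777 mol
n(H2O2) = (2/1) × 0.01777 = 0.03554 mol
m(H2O2) = 0.03554 × 34.01 = 1.209 g
%H2O2 = 1.209 / 1.39 × 100 = 86.98%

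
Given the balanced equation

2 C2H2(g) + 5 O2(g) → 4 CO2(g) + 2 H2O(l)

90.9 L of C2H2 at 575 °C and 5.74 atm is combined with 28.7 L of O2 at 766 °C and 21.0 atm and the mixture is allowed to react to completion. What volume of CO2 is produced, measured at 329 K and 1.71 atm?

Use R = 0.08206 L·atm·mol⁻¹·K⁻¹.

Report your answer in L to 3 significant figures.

n(C2H2) = PV/RT = (5.74 × 90.9) / (0.08206 × 848.15) = 7.497 mol
n(O2) = PV/RT = (21.0 × 28.7) / (0.08206 × 1039.15) = 7.068 mol
For 7.497 mol C2H2, stoichiometry requires (5/2) × 7.497 = 18.74 mol O2; 7.068 mol is available, so O2 is limiting.
n(CO2) = (4/5) × 7.068 = 5.654 mol
V(CO2) = nRT/P = 5.654 × 0.08206 × 329 / 1.71 = 89.27 L

89.3 L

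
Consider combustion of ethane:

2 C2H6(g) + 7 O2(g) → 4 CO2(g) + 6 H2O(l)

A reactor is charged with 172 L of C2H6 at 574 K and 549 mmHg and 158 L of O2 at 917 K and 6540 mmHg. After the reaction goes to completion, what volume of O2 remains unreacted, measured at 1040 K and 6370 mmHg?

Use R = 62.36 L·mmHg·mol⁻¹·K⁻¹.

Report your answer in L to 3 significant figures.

n(C2H6) = PV/RT = (549 × 172) / (62.36 × 574) = 2.638 mol
n(O2) = PV/RT = (6540 × 158) / (62.36 × 917) = 18.07 mol
For 2.638 mol C2H6, stoichiometry requires (7/2) × 2.638 = 9.233 mol O2; 18.07 mol is available, so C2H6 is limiting.
n(O2) consumed = (7/2) × 2.638 = 9.233 mol; remaining = 18.07 − 9.233 = 8.837 mol
V(O2) = nRT/P = 8.837 × 62.36 × 1040 / 6370 = 89.97 L

90.0 L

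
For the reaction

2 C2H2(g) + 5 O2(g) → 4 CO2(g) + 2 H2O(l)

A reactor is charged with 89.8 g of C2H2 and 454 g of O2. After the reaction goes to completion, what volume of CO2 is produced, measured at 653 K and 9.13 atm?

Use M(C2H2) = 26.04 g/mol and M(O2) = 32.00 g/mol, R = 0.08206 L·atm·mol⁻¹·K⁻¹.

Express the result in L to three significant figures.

n(C2H2) = 89.8 / 26.04 = 3.449 mol
n(O2) = 454 / 32.00 = 14.19 mol
For 3.449 mol C2H2, stoichiometry requires (5/2) × 3.449 = 8.622 mol O2; 14.19 mol is available, so C2H2 is limiting.
n(CO2) = (4/2) × 3.449 = 6.898 mol
V(CO2) = nRT/P = 6.898 × 0.08206 × 653 / 9.13 = 40.49 L

40.5 L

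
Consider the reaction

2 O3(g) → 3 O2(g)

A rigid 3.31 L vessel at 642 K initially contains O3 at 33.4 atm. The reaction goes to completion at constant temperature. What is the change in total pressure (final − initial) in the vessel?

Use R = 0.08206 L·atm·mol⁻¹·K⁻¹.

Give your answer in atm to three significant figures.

At constant T and V, P ∝ n(gas): 2 mol gas → 3 mol gas.
P_final = (3/2) × 33.4 = 50.10 atm; ΔP = 50.10 − 33.4 = 16.70 atm

16.7 atm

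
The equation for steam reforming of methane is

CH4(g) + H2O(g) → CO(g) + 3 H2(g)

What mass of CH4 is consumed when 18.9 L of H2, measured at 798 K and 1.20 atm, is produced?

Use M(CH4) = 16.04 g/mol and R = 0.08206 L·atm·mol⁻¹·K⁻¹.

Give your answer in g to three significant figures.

1.85 g

n(H2) = PV/RT = (1.20 × 18.9) / (0.08206 × 798) = 0.3463 mol
n(CH4) = (1/3) × 0.3463 = 0.1154 mol
m(CH4) = 0.1154 × 16.04 = 1.851 g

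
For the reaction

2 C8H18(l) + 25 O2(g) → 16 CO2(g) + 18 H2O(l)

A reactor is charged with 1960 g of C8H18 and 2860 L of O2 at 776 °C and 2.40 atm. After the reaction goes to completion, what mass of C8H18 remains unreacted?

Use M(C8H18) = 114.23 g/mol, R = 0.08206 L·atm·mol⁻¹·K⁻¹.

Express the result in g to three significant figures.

1230 g

n(C8H18) = 1960 / 114.23 = 17.16 mol
n(O2) = PV/RT = (2.40 × 2860) / (0.08206 × 1049.15) = 79.73 mol
For 17.16 mol C8H18, stoichiometry requires (25/2) × 17.16 = 214.5 mol O2; 79.73 mol is available, so O2 is limiting.
n(C8H18) consumed = (2/25) × 79.73 = 6.378 mol; remaining = 17.16 − 6.378 = 10.78 mol
m(C8H18) = 10.78 × 114.23 = 1231 g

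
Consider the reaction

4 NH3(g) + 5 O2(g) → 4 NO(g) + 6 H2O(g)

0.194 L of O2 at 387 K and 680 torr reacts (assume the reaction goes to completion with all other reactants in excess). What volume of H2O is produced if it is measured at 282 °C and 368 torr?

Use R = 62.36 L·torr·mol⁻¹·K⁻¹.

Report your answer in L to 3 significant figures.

0.617 L

n(O2) = PV/RT = (680 × 0.194) / (62.36 × 387) = 0.005466 mol
n(H2O) = (6/5) × 0.005466 = 0.006559 mol
V = nRT/P = 0.006559 × 62.36 × 555.15 / 368 = 0.6170 L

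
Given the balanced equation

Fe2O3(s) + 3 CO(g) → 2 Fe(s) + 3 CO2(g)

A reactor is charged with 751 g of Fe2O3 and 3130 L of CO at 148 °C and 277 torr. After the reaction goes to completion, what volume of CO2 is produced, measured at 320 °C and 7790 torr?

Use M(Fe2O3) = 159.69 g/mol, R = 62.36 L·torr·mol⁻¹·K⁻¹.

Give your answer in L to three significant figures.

67.0 L

n(Fe2O3) = 751 / 159.69 = 4.703 mol
n(CO) = PV/RT = (277 × 3130) / (62.36 × 421.15) = 33.01 mol
For 4.703 mol Fe2O3, stoichiometry requires (3/1) × 4.703 = 14.11 mol CO; 33.01 mol is available, so Fe2O3 is limiting.
n(CO2) = (3/1) × 4.703 = 14.11 mol
V(CO2) = nRT/P = 14.11 × 62.36 × 593.15 / 7790 = 67.00 L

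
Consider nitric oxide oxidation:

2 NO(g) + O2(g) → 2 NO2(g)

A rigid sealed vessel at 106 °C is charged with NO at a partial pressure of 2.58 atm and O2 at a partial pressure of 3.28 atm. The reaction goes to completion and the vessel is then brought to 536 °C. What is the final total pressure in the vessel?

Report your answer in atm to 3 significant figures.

9.75 atm

Because the vessel is rigid and T is held at 106 °C, work the stoichiometry in partial pressures (P_i = n_iRT/V).
P(O2) required for 2.58 atm of NO = (1/2) × 2.58 = 1.290 atm; available 3.28 atm, so NO is limiting.
P(O2) remaining = 3.28 − (1/2) × 2.58 = 1.990 atm
P(gaseous products) = (2)/2 × 2.58 = 2.580 atm
P_total at 106 °C = 1.990 + 2.580 = 4.570 atm
Scaling to 536 °C: P = 4.570 × 809.15/379.15 = 9.753 atm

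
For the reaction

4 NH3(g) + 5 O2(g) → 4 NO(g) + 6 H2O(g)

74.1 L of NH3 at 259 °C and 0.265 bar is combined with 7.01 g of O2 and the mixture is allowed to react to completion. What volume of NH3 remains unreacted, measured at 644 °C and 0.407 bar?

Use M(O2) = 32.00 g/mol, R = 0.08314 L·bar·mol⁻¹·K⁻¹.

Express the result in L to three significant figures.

50.3 L

n(NH3) = PV/RT = (0.265 × 74.1) / (0.08314 × 532.15) = 0.4438 mol
n(O2) = 7.01 / 32.00 = 0.2191 mol
For 0.4438 mol NH3, stoichiometry requires (5/4) × 0.4438 = 0.5547 mol O2; 0.2191 mol is available, so O2 is limiting.
n(NH3) consumed = (4/5) × 0.2191 = 0.1753 mol; remaining = 0.4438 − 0.1753 = 0.2685 mol
V(NH3) = nRT/P = 0.2685 × 0.08314 × 917.15 / 0.407 = 50.30 L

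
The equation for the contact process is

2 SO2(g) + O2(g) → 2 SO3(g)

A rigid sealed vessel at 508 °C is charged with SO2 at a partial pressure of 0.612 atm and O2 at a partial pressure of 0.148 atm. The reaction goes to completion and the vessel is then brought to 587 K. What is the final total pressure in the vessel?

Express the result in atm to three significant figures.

0.460 atm

Because the vessel is rigid and T is held at 508 °C, work the stoichiometry in partial pressures (P_i = n_iRT/V).
P(O2) required for 0.612 atm of SO2 = (1/2) × 0.612 = 0.3060 atm; available 0.148 atm, so O2 is limiting.
P(SO2) remaining = 0.612 − (2/1) × 0.148 = 0.3160 atm
P(gaseous products) = (2)/1 × 0.148 = 0.2960 atm
P_total at 508 °C = 0.3160 + 0.2960 = 0.6120 atm
Scaling to 587 K: P = 0.6120 × 587/781.15 = 0.4599 atm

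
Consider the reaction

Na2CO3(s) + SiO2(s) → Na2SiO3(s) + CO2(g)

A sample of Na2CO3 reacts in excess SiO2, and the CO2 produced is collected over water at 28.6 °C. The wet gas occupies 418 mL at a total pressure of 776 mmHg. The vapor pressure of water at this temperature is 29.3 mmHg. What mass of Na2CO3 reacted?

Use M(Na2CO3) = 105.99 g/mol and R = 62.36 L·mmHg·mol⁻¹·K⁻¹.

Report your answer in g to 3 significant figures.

P(CO2) = 776 − 29.3 = 746.7 mmHg
n(CO2) = PV/RT = (746.7 × 0.4180) / (62.36 × 301.75) = 0.01659 mol
n(Na2CO3) = (1/1) × 0.01659 = 0.01659 mol
m(Na2CO3) = 0.01659 × 105.99 = 1.758 g

1.76 g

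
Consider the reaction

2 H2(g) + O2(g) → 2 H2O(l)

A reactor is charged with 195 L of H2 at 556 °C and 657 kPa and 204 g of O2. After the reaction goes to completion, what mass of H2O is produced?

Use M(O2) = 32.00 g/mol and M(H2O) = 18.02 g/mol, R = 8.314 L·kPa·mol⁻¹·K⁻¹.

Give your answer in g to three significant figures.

230 g

n(H2) = PV/RT = (657 × 195) / (8.314 × 829.15) = 18.58 mol
n(O2) = 204 / 32.00 = 6.375 mol
For 18.58 mol H2, stoichiometry requires (1/2) × 18.58 = 9.290 mol O2; 6.375 mol is available, so O2 is limiting.
n(H2O) = (2/1) × 6.375 = 12.75 mol
m(H2O) = 12.75 × 18.02 = 229.8 g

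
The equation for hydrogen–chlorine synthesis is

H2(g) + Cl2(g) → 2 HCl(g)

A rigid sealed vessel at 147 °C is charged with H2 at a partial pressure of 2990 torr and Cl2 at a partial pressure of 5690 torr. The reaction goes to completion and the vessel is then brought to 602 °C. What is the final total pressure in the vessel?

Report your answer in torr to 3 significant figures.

18100 torr

Because the vessel is rigid and T is held at 147 °C, work the stoichiometry in partial pressures (P_i = n_iRT/V).
P(Cl2) required for 2990 torr of H2 = (1/1) × 2990 = 2990 torr; available 5690 torr, so H2 is limiting.
P(Cl2) remaining = 5690 − (1/1) × 2990 = 2700 torr
P(gaseous products) = (2)/1 × 2990 = 5980 torr
P_total at 147 °C = 2700 + 5980 = 8680 torr
Scaling to 602 °C: P = 8680 × 875.15/420.15 = 18080 torr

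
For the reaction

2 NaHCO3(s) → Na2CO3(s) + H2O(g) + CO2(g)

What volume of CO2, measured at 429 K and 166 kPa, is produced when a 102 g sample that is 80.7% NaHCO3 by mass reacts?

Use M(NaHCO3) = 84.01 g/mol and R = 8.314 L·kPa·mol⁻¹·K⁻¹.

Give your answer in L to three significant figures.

10.5 L

mass of NaHCO3 = 102 × 80.7/100 = 82.31 g
n(NaHCO3) = 82.31 / 84.01 = 0.9798 mol
n(CO2) = (1/2) × 0.9798 = 0.4899 mol
V = nRT/P = 0.4899 × 8.314 × 429 / 166 = 10.53 L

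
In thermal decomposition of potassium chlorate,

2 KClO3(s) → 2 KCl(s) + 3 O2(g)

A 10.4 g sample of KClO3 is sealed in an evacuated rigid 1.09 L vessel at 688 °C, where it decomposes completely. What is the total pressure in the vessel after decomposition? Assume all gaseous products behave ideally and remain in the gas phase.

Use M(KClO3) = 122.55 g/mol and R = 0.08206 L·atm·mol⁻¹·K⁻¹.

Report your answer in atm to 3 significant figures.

n(KClO3) = 10.4 / 122.55 = 0.08486 mol
n(gas produced) = (3/2) × 0.08486 = 0.1273 mol
P = nRT/V = 0.1273 × 0.08206 × 961.15 / 1.09 = 9.211 atm

9.21 atm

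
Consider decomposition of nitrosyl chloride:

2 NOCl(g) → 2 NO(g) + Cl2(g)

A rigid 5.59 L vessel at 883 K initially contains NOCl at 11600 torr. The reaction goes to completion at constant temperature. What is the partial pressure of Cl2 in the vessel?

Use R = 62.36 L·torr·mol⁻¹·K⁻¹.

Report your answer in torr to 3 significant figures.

n(NOCl)₀ = PV/RT = (11600 × 5.59) / (62.36 × 883) = 1.178 mol
n(Cl2) = (1/2) × 1.178 = 0.5890 mol
P(Cl2) = nRT/V = 0.5890 × 62.36 × 883 / 5.59 = 5802 torr

5800 torr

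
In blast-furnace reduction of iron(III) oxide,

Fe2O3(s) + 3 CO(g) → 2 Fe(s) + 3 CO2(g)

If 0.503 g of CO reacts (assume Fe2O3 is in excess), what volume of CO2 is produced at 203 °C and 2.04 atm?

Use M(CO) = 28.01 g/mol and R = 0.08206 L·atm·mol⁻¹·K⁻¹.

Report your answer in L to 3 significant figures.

0.344 L

n(CO) = 0.5030 / 28.01 = 0.01796 mol
n(CO2) = (3/3) × 0.01796 = 0.01796 mol
V = nRT/P = 0.01796 × 0.08206 × 476.15 / 2.04 = 0.3440 L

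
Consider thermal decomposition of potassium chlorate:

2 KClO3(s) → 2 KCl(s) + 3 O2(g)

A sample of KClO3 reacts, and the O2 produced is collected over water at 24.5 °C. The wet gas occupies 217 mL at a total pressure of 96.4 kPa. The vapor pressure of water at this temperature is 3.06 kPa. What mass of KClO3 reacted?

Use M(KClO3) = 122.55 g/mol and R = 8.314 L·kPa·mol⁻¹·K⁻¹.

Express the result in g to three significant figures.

P(O2) = 96.4 − 3.06 = 93.34 kPa
n(O2) = PV/RT = (93.34 × 0.2170) / (8.314 × 297.65) = 0.008185 mol
n(KClO3) = (2/3) × 0.008185 = 0.005457 mol
m(KClO3) = 0.005457 × 122.55 = 0.6688 g

0.669 g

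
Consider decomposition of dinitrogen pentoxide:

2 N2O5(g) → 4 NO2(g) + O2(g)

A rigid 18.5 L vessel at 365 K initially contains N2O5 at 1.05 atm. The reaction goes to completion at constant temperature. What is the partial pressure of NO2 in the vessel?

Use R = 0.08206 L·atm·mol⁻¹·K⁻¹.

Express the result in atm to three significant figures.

n(N2O5)₀ = PV/RT = (1.05 × 18.5) / (0.08206 × 365) = 0.6485 mol
n(NO2) = (4/2) × 0.6485 = 1.297 mol
P(NO2) = nRT/V = 1.297 × 0.08206 × 365 / 18.5 = 2.100 atm

2.10 atm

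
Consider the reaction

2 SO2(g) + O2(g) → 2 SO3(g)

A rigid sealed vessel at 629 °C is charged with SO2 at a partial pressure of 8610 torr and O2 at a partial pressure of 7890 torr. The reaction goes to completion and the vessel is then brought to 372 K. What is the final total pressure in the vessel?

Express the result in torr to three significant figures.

With V and T fixed, P_i ∝ n_i, so the mole ratios apply directly to partial pressures at 629 °C.
P(O2) required for 8610 torr of SO2 = (1/2) × 8610 = 4305 torr; available 7890 torr, so SO2 is limiting.
P(O2) remaining = 7890 − (1/2) × 8610 = 3585 torr
P(gaseous products) = (2)/2 × 8610 = 8610 torr
P_total at 629 °C = 3585 + 8610 = 12200 torr
Scaling to 372 K: P = 12200 × 372/902.15 = 5031 torr

5030 torr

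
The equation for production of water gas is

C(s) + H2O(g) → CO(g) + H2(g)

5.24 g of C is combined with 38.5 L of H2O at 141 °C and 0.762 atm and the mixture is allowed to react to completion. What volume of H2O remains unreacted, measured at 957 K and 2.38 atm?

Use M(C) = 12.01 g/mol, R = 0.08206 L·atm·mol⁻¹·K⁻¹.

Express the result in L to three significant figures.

n(C) = 5.24 / 12.01 = 0.4363 mol
n(H2O) = PV/RT = (0.762 × 38.5) / (0.08206 × 414.15) = 0.8632 mol
For 0.4363 mol C, stoichiometry requires (1/1) × 0.4363 = 0.4363 mol H2O; 0.8632 mol is available, so C is limiting.
n(H2O) consumed = (1/1) × 0.4363 = 0.4363 mol; remaining = 0.8632 − 0.4363 = 0.4269 mol
V(H2O) = nRT/P = 0.4269 × 0.08206 × 957 / 2.38 = 14.09 L

14.1 L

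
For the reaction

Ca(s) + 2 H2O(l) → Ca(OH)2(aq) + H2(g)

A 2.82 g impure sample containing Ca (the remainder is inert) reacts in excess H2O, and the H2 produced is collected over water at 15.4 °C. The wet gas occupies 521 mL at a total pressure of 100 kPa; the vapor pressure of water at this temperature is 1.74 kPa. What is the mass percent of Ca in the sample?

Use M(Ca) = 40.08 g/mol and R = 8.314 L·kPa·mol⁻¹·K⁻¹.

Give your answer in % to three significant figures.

30.3 %

P(H2) = 100 − 1.74 = 98.26 kPa
n(H2) = PV/RT = (98.26 × 0.5210) / (8.314 × 288.55) = 0.02134 mol
n(Ca) = (1/1) × 0.02134 = 0.02134 mol
m(Ca) = 0.02134 × 40.08 = 0.8553 g
%Ca = 0.8553 / 2.82 × 100 = 30.33%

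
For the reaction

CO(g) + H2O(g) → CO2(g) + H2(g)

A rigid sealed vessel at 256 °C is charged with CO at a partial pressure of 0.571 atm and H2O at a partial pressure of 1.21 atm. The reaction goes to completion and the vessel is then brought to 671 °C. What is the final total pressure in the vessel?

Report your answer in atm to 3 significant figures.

Because the vessel is rigid and T is held at 256 °C, work the stoichiometry in partial pressures (P_i = n_iRT/V).
P(H2O) required for 0.571 atm of CO = (1/1) × 0.571 = 0.5710 atm; available 1.21 atm, so CO is limiting.
P(H2O) remaining = 1.21 − (1/1) × 0.571 = 0.6390 atm
P(gaseous products) = (1+1)/1 × 0.571 = 1.142 atm
P_total at 256 °C = 0.6390 + 1.142 = 1.781 atm
Scaling to 671 °C: P = 1.781 × 944.15/529.15 = 3.178 atm

3.18 atm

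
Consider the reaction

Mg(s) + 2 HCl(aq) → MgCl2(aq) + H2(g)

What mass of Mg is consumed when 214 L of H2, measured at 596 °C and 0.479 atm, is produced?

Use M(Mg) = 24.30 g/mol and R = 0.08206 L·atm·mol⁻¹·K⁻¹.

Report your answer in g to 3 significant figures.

n(H2) = PV/RT = (0.479 × 214) / (0.08206 × 869.15) = 1.437 mol
n(Mg) = (1/1) × 1.437 = 1.437 mol
m(Mg) = 1.437 × 24.30 = 34.92 g

34.9 g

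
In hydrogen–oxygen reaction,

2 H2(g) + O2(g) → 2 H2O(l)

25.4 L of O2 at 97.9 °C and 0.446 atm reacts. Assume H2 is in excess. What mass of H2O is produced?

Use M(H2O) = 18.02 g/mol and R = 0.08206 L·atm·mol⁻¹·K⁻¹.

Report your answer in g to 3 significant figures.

n(O2) = PV/RT = (0.446 × 25.4) / (0.08206 × 371.05) = 0.3721 mol
n(H2O) = (2/1) × 0.3721 = 0.7442 mol
m(H2O) = 0.7442 × 18.02 = 13.41 g

13.4 g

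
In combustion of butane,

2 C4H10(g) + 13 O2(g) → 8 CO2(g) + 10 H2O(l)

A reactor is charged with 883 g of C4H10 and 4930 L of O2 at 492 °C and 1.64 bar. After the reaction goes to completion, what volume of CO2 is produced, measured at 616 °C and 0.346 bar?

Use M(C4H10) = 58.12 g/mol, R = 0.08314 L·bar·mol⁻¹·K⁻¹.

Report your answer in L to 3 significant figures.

n(C4H10) = 883 / 58.12 = 15.19 mol
n(O2) = PV/RT = (1.64 × 4930) / (0.08314 × 765.15) = 127.1 mol
For 15.19 mol C4H10, stoichiometry requires (13/2) × 15.19 = 98.73 mol O2; 127.1 mol is available, so C4H10 is limiting.
n(CO2) = (8/2) × 15.19 = 60.76 mol
V(CO2) = nRT/P = 60.76 × 0.08314 × 889.15 / 0.346 = 12980 L

13000 L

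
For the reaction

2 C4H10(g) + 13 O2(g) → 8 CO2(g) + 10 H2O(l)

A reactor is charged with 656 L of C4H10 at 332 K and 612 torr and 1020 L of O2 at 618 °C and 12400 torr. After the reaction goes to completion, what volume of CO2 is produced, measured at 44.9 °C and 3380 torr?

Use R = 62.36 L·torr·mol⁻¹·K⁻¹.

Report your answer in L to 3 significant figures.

n(C4H10) = PV/RT = (612 × 656) / (62.36 × 332) = 19.39 mol
n(O2) = PV/RT = (12400 × 1020) / (62.36 × 891.15) = 227.6 mol
For 19.39 mol C4H10, stoichiometry requires (13/2) × 19.39 = 126.0 mol O2; 227.6 mol is available, so C4H10 is limiting.
n(CO2) = (8/2) × 19.39 = 77.56 mol
V(CO2) = nRT/P = 77.56 × 62.36 × 318.05 / 3380 = 455.1 L

455 L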